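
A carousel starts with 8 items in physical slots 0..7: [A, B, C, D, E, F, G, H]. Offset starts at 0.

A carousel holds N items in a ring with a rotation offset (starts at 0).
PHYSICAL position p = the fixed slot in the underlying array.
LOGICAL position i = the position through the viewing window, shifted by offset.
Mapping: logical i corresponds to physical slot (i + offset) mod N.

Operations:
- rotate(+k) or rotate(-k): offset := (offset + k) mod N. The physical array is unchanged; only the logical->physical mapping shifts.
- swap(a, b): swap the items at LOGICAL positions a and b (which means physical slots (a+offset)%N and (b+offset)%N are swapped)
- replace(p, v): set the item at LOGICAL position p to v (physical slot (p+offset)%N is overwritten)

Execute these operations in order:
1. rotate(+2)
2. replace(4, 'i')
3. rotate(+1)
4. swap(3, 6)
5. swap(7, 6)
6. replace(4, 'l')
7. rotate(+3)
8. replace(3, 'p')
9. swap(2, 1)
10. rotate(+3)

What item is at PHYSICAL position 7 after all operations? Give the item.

Answer: A

Derivation:
After op 1 (rotate(+2)): offset=2, physical=[A,B,C,D,E,F,G,H], logical=[C,D,E,F,G,H,A,B]
After op 2 (replace(4, 'i')): offset=2, physical=[A,B,C,D,E,F,i,H], logical=[C,D,E,F,i,H,A,B]
After op 3 (rotate(+1)): offset=3, physical=[A,B,C,D,E,F,i,H], logical=[D,E,F,i,H,A,B,C]
After op 4 (swap(3, 6)): offset=3, physical=[A,i,C,D,E,F,B,H], logical=[D,E,F,B,H,A,i,C]
After op 5 (swap(7, 6)): offset=3, physical=[A,C,i,D,E,F,B,H], logical=[D,E,F,B,H,A,C,i]
After op 6 (replace(4, 'l')): offset=3, physical=[A,C,i,D,E,F,B,l], logical=[D,E,F,B,l,A,C,i]
After op 7 (rotate(+3)): offset=6, physical=[A,C,i,D,E,F,B,l], logical=[B,l,A,C,i,D,E,F]
After op 8 (replace(3, 'p')): offset=6, physical=[A,p,i,D,E,F,B,l], logical=[B,l,A,p,i,D,E,F]
After op 9 (swap(2, 1)): offset=6, physical=[l,p,i,D,E,F,B,A], logical=[B,A,l,p,i,D,E,F]
After op 10 (rotate(+3)): offset=1, physical=[l,p,i,D,E,F,B,A], logical=[p,i,D,E,F,B,A,l]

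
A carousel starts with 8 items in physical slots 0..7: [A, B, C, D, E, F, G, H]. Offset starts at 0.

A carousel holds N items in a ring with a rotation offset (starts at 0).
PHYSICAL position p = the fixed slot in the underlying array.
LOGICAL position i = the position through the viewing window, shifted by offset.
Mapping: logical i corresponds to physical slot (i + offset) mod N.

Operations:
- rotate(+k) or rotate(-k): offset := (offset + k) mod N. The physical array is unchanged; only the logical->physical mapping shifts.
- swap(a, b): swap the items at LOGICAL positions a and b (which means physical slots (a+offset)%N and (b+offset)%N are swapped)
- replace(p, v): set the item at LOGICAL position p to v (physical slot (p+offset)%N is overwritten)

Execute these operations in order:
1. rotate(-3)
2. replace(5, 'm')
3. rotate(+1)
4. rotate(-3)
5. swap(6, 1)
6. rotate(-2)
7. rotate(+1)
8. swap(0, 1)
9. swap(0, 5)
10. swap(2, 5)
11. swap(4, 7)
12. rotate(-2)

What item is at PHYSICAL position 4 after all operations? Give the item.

After op 1 (rotate(-3)): offset=5, physical=[A,B,C,D,E,F,G,H], logical=[F,G,H,A,B,C,D,E]
After op 2 (replace(5, 'm')): offset=5, physical=[A,B,m,D,E,F,G,H], logical=[F,G,H,A,B,m,D,E]
After op 3 (rotate(+1)): offset=6, physical=[A,B,m,D,E,F,G,H], logical=[G,H,A,B,m,D,E,F]
After op 4 (rotate(-3)): offset=3, physical=[A,B,m,D,E,F,G,H], logical=[D,E,F,G,H,A,B,m]
After op 5 (swap(6, 1)): offset=3, physical=[A,E,m,D,B,F,G,H], logical=[D,B,F,G,H,A,E,m]
After op 6 (rotate(-2)): offset=1, physical=[A,E,m,D,B,F,G,H], logical=[E,m,D,B,F,G,H,A]
After op 7 (rotate(+1)): offset=2, physical=[A,E,m,D,B,F,G,H], logical=[m,D,B,F,G,H,A,E]
After op 8 (swap(0, 1)): offset=2, physical=[A,E,D,m,B,F,G,H], logical=[D,m,B,F,G,H,A,E]
After op 9 (swap(0, 5)): offset=2, physical=[A,E,H,m,B,F,G,D], logical=[H,m,B,F,G,D,A,E]
After op 10 (swap(2, 5)): offset=2, physical=[A,E,H,m,D,F,G,B], logical=[H,m,D,F,G,B,A,E]
After op 11 (swap(4, 7)): offset=2, physical=[A,G,H,m,D,F,E,B], logical=[H,m,D,F,E,B,A,G]
After op 12 (rotate(-2)): offset=0, physical=[A,G,H,m,D,F,E,B], logical=[A,G,H,m,D,F,E,B]

Answer: D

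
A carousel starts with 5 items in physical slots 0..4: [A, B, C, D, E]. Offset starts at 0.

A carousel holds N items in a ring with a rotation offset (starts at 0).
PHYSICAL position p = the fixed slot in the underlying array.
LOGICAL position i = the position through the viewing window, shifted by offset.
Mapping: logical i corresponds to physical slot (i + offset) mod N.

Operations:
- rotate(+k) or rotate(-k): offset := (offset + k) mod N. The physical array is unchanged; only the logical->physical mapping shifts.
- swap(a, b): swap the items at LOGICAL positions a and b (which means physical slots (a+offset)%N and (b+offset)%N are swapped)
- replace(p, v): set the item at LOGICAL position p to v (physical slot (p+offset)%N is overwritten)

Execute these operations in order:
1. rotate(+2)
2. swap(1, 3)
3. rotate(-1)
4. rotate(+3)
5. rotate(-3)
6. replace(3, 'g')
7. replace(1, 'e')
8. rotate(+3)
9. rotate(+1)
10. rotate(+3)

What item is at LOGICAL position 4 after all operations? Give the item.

After op 1 (rotate(+2)): offset=2, physical=[A,B,C,D,E], logical=[C,D,E,A,B]
After op 2 (swap(1, 3)): offset=2, physical=[D,B,C,A,E], logical=[C,A,E,D,B]
After op 3 (rotate(-1)): offset=1, physical=[D,B,C,A,E], logical=[B,C,A,E,D]
After op 4 (rotate(+3)): offset=4, physical=[D,B,C,A,E], logical=[E,D,B,C,A]
After op 5 (rotate(-3)): offset=1, physical=[D,B,C,A,E], logical=[B,C,A,E,D]
After op 6 (replace(3, 'g')): offset=1, physical=[D,B,C,A,g], logical=[B,C,A,g,D]
After op 7 (replace(1, 'e')): offset=1, physical=[D,B,e,A,g], logical=[B,e,A,g,D]
After op 8 (rotate(+3)): offset=4, physical=[D,B,e,A,g], logical=[g,D,B,e,A]
After op 9 (rotate(+1)): offset=0, physical=[D,B,e,A,g], logical=[D,B,e,A,g]
After op 10 (rotate(+3)): offset=3, physical=[D,B,e,A,g], logical=[A,g,D,B,e]

Answer: e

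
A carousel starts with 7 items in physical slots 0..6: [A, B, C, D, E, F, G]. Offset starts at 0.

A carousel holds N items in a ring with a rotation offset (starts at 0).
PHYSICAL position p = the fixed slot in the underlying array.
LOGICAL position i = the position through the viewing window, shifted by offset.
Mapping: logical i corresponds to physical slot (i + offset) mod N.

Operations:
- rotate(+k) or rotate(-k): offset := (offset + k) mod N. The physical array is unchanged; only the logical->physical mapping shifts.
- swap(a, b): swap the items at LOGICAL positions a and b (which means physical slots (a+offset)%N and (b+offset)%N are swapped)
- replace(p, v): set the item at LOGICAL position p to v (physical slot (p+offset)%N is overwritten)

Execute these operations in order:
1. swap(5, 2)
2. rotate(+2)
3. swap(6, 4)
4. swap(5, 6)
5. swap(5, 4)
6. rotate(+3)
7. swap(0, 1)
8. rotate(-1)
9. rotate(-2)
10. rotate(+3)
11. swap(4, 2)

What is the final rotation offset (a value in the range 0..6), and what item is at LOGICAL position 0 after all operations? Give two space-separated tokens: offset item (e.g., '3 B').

After op 1 (swap(5, 2)): offset=0, physical=[A,B,F,D,E,C,G], logical=[A,B,F,D,E,C,G]
After op 2 (rotate(+2)): offset=2, physical=[A,B,F,D,E,C,G], logical=[F,D,E,C,G,A,B]
After op 3 (swap(6, 4)): offset=2, physical=[A,G,F,D,E,C,B], logical=[F,D,E,C,B,A,G]
After op 4 (swap(5, 6)): offset=2, physical=[G,A,F,D,E,C,B], logical=[F,D,E,C,B,G,A]
After op 5 (swap(5, 4)): offset=2, physical=[B,A,F,D,E,C,G], logical=[F,D,E,C,G,B,A]
After op 6 (rotate(+3)): offset=5, physical=[B,A,F,D,E,C,G], logical=[C,G,B,A,F,D,E]
After op 7 (swap(0, 1)): offset=5, physical=[B,A,F,D,E,G,C], logical=[G,C,B,A,F,D,E]
After op 8 (rotate(-1)): offset=4, physical=[B,A,F,D,E,G,C], logical=[E,G,C,B,A,F,D]
After op 9 (rotate(-2)): offset=2, physical=[B,A,F,D,E,G,C], logical=[F,D,E,G,C,B,A]
After op 10 (rotate(+3)): offset=5, physical=[B,A,F,D,E,G,C], logical=[G,C,B,A,F,D,E]
After op 11 (swap(4, 2)): offset=5, physical=[F,A,B,D,E,G,C], logical=[G,C,F,A,B,D,E]

Answer: 5 G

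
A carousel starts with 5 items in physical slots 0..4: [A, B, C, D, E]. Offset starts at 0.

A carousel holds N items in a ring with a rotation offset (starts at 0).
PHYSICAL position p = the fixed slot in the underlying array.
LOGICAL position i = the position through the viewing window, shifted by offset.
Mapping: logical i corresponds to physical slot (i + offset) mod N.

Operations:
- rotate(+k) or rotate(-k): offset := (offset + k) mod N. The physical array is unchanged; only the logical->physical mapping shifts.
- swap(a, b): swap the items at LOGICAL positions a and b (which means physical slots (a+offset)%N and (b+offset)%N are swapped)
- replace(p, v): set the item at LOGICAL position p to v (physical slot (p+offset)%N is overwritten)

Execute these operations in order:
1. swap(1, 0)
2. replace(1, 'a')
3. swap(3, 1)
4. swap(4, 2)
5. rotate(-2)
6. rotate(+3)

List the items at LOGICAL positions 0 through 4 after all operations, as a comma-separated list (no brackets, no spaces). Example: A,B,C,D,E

After op 1 (swap(1, 0)): offset=0, physical=[B,A,C,D,E], logical=[B,A,C,D,E]
After op 2 (replace(1, 'a')): offset=0, physical=[B,a,C,D,E], logical=[B,a,C,D,E]
After op 3 (swap(3, 1)): offset=0, physical=[B,D,C,a,E], logical=[B,D,C,a,E]
After op 4 (swap(4, 2)): offset=0, physical=[B,D,E,a,C], logical=[B,D,E,a,C]
After op 5 (rotate(-2)): offset=3, physical=[B,D,E,a,C], logical=[a,C,B,D,E]
After op 6 (rotate(+3)): offset=1, physical=[B,D,E,a,C], logical=[D,E,a,C,B]

Answer: D,E,a,C,B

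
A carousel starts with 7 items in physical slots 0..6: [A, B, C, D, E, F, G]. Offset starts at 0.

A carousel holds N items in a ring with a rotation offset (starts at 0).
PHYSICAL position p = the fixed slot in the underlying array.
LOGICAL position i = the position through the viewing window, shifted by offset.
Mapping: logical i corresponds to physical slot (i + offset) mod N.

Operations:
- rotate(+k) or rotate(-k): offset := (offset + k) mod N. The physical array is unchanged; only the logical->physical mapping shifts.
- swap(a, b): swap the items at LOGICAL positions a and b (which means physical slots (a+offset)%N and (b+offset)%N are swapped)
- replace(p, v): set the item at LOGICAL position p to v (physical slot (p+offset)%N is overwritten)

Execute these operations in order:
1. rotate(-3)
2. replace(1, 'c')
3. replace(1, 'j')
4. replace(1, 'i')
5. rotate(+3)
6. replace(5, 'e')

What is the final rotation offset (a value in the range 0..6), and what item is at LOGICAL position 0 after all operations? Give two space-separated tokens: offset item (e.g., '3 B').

After op 1 (rotate(-3)): offset=4, physical=[A,B,C,D,E,F,G], logical=[E,F,G,A,B,C,D]
After op 2 (replace(1, 'c')): offset=4, physical=[A,B,C,D,E,c,G], logical=[E,c,G,A,B,C,D]
After op 3 (replace(1, 'j')): offset=4, physical=[A,B,C,D,E,j,G], logical=[E,j,G,A,B,C,D]
After op 4 (replace(1, 'i')): offset=4, physical=[A,B,C,D,E,i,G], logical=[E,i,G,A,B,C,D]
After op 5 (rotate(+3)): offset=0, physical=[A,B,C,D,E,i,G], logical=[A,B,C,D,E,i,G]
After op 6 (replace(5, 'e')): offset=0, physical=[A,B,C,D,E,e,G], logical=[A,B,C,D,E,e,G]

Answer: 0 A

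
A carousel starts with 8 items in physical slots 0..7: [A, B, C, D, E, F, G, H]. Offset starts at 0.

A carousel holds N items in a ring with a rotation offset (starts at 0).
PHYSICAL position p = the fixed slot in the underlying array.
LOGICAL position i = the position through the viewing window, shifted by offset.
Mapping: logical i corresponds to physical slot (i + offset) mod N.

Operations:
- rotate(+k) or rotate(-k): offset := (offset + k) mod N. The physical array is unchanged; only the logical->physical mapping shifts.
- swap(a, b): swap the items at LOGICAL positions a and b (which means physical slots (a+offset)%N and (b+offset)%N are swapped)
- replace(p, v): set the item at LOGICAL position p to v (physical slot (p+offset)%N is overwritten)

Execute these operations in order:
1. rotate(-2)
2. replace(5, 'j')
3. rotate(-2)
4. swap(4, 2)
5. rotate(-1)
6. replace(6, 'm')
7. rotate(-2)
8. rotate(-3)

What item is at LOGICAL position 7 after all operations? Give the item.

After op 1 (rotate(-2)): offset=6, physical=[A,B,C,D,E,F,G,H], logical=[G,H,A,B,C,D,E,F]
After op 2 (replace(5, 'j')): offset=6, physical=[A,B,C,j,E,F,G,H], logical=[G,H,A,B,C,j,E,F]
After op 3 (rotate(-2)): offset=4, physical=[A,B,C,j,E,F,G,H], logical=[E,F,G,H,A,B,C,j]
After op 4 (swap(4, 2)): offset=4, physical=[G,B,C,j,E,F,A,H], logical=[E,F,A,H,G,B,C,j]
After op 5 (rotate(-1)): offset=3, physical=[G,B,C,j,E,F,A,H], logical=[j,E,F,A,H,G,B,C]
After op 6 (replace(6, 'm')): offset=3, physical=[G,m,C,j,E,F,A,H], logical=[j,E,F,A,H,G,m,C]
After op 7 (rotate(-2)): offset=1, physical=[G,m,C,j,E,F,A,H], logical=[m,C,j,E,F,A,H,G]
After op 8 (rotate(-3)): offset=6, physical=[G,m,C,j,E,F,A,H], logical=[A,H,G,m,C,j,E,F]

Answer: F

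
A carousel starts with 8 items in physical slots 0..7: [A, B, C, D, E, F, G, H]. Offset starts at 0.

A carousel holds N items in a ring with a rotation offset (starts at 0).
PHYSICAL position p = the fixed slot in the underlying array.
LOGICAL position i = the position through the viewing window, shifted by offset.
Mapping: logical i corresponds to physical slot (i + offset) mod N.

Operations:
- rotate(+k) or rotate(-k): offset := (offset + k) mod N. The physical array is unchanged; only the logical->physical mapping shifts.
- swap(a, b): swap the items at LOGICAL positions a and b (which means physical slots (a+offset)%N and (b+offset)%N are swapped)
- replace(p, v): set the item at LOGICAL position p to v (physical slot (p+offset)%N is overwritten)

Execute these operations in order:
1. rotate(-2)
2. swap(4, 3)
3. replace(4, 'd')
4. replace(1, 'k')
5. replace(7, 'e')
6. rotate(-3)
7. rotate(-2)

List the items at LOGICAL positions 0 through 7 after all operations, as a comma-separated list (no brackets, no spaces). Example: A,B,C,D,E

Answer: C,d,D,E,e,G,k,A

Derivation:
After op 1 (rotate(-2)): offset=6, physical=[A,B,C,D,E,F,G,H], logical=[G,H,A,B,C,D,E,F]
After op 2 (swap(4, 3)): offset=6, physical=[A,C,B,D,E,F,G,H], logical=[G,H,A,C,B,D,E,F]
After op 3 (replace(4, 'd')): offset=6, physical=[A,C,d,D,E,F,G,H], logical=[G,H,A,C,d,D,E,F]
After op 4 (replace(1, 'k')): offset=6, physical=[A,C,d,D,E,F,G,k], logical=[G,k,A,C,d,D,E,F]
After op 5 (replace(7, 'e')): offset=6, physical=[A,C,d,D,E,e,G,k], logical=[G,k,A,C,d,D,E,e]
After op 6 (rotate(-3)): offset=3, physical=[A,C,d,D,E,e,G,k], logical=[D,E,e,G,k,A,C,d]
After op 7 (rotate(-2)): offset=1, physical=[A,C,d,D,E,e,G,k], logical=[C,d,D,E,e,G,k,A]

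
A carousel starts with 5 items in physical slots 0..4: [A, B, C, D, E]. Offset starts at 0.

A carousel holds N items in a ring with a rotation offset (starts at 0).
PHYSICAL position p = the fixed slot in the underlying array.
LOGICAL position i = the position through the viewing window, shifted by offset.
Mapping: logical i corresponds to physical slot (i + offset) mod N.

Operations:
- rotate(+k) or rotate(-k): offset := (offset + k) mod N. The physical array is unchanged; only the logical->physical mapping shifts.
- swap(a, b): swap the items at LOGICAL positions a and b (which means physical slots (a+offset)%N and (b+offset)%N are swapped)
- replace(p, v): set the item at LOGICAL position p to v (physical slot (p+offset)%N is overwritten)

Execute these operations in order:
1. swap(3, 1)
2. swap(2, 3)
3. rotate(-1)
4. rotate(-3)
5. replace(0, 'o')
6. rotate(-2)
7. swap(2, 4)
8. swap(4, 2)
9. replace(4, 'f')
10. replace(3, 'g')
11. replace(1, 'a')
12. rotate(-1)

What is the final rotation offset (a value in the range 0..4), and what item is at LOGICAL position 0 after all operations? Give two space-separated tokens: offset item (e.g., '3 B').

Answer: 3 f

Derivation:
After op 1 (swap(3, 1)): offset=0, physical=[A,D,C,B,E], logical=[A,D,C,B,E]
After op 2 (swap(2, 3)): offset=0, physical=[A,D,B,C,E], logical=[A,D,B,C,E]
After op 3 (rotate(-1)): offset=4, physical=[A,D,B,C,E], logical=[E,A,D,B,C]
After op 4 (rotate(-3)): offset=1, physical=[A,D,B,C,E], logical=[D,B,C,E,A]
After op 5 (replace(0, 'o')): offset=1, physical=[A,o,B,C,E], logical=[o,B,C,E,A]
After op 6 (rotate(-2)): offset=4, physical=[A,o,B,C,E], logical=[E,A,o,B,C]
After op 7 (swap(2, 4)): offset=4, physical=[A,C,B,o,E], logical=[E,A,C,B,o]
After op 8 (swap(4, 2)): offset=4, physical=[A,o,B,C,E], logical=[E,A,o,B,C]
After op 9 (replace(4, 'f')): offset=4, physical=[A,o,B,f,E], logical=[E,A,o,B,f]
After op 10 (replace(3, 'g')): offset=4, physical=[A,o,g,f,E], logical=[E,A,o,g,f]
After op 11 (replace(1, 'a')): offset=4, physical=[a,o,g,f,E], logical=[E,a,o,g,f]
After op 12 (rotate(-1)): offset=3, physical=[a,o,g,f,E], logical=[f,E,a,o,g]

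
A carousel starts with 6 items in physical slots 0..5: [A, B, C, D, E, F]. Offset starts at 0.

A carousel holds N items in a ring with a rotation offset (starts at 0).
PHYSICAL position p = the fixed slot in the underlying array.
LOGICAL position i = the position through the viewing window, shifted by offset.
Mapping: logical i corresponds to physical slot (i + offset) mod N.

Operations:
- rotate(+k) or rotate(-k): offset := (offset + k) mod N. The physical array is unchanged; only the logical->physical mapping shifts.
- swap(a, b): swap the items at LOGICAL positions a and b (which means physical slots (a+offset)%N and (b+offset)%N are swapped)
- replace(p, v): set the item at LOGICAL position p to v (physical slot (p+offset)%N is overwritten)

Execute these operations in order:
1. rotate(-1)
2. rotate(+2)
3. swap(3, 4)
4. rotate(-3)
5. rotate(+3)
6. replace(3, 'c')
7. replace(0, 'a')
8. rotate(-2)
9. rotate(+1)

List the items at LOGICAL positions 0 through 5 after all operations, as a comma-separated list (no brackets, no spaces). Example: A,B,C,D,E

After op 1 (rotate(-1)): offset=5, physical=[A,B,C,D,E,F], logical=[F,A,B,C,D,E]
After op 2 (rotate(+2)): offset=1, physical=[A,B,C,D,E,F], logical=[B,C,D,E,F,A]
After op 3 (swap(3, 4)): offset=1, physical=[A,B,C,D,F,E], logical=[B,C,D,F,E,A]
After op 4 (rotate(-3)): offset=4, physical=[A,B,C,D,F,E], logical=[F,E,A,B,C,D]
After op 5 (rotate(+3)): offset=1, physical=[A,B,C,D,F,E], logical=[B,C,D,F,E,A]
After op 6 (replace(3, 'c')): offset=1, physical=[A,B,C,D,c,E], logical=[B,C,D,c,E,A]
After op 7 (replace(0, 'a')): offset=1, physical=[A,a,C,D,c,E], logical=[a,C,D,c,E,A]
After op 8 (rotate(-2)): offset=5, physical=[A,a,C,D,c,E], logical=[E,A,a,C,D,c]
After op 9 (rotate(+1)): offset=0, physical=[A,a,C,D,c,E], logical=[A,a,C,D,c,E]

Answer: A,a,C,D,c,E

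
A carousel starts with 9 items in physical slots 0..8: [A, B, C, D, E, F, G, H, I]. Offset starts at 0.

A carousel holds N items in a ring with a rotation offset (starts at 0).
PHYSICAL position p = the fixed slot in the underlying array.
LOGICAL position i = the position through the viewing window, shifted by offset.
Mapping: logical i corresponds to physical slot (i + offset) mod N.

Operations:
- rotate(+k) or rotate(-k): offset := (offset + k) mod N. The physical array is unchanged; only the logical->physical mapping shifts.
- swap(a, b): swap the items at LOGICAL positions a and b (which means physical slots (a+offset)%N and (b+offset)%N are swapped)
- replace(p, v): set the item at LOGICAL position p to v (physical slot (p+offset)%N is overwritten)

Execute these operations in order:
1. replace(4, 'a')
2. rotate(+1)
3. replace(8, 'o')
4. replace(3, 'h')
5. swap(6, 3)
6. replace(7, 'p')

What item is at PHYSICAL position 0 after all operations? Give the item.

Answer: o

Derivation:
After op 1 (replace(4, 'a')): offset=0, physical=[A,B,C,D,a,F,G,H,I], logical=[A,B,C,D,a,F,G,H,I]
After op 2 (rotate(+1)): offset=1, physical=[A,B,C,D,a,F,G,H,I], logical=[B,C,D,a,F,G,H,I,A]
After op 3 (replace(8, 'o')): offset=1, physical=[o,B,C,D,a,F,G,H,I], logical=[B,C,D,a,F,G,H,I,o]
After op 4 (replace(3, 'h')): offset=1, physical=[o,B,C,D,h,F,G,H,I], logical=[B,C,D,h,F,G,H,I,o]
After op 5 (swap(6, 3)): offset=1, physical=[o,B,C,D,H,F,G,h,I], logical=[B,C,D,H,F,G,h,I,o]
After op 6 (replace(7, 'p')): offset=1, physical=[o,B,C,D,H,F,G,h,p], logical=[B,C,D,H,F,G,h,p,o]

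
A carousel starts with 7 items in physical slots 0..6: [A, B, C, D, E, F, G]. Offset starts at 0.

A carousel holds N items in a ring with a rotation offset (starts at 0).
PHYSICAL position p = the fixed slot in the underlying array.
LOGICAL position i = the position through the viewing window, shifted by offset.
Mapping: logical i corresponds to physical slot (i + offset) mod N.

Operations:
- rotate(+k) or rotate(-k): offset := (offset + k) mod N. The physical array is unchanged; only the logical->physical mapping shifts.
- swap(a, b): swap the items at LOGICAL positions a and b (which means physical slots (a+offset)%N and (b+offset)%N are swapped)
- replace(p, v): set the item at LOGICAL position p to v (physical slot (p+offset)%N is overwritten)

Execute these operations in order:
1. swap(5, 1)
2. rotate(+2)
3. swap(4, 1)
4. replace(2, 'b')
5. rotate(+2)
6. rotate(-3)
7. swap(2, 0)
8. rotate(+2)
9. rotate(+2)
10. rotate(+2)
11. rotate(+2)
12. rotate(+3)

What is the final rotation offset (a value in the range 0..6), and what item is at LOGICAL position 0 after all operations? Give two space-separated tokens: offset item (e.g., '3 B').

After op 1 (swap(5, 1)): offset=0, physical=[A,F,C,D,E,B,G], logical=[A,F,C,D,E,B,G]
After op 2 (rotate(+2)): offset=2, physical=[A,F,C,D,E,B,G], logical=[C,D,E,B,G,A,F]
After op 3 (swap(4, 1)): offset=2, physical=[A,F,C,G,E,B,D], logical=[C,G,E,B,D,A,F]
After op 4 (replace(2, 'b')): offset=2, physical=[A,F,C,G,b,B,D], logical=[C,G,b,B,D,A,F]
After op 5 (rotate(+2)): offset=4, physical=[A,F,C,G,b,B,D], logical=[b,B,D,A,F,C,G]
After op 6 (rotate(-3)): offset=1, physical=[A,F,C,G,b,B,D], logical=[F,C,G,b,B,D,A]
After op 7 (swap(2, 0)): offset=1, physical=[A,G,C,F,b,B,D], logical=[G,C,F,b,B,D,A]
After op 8 (rotate(+2)): offset=3, physical=[A,G,C,F,b,B,D], logical=[F,b,B,D,A,G,C]
After op 9 (rotate(+2)): offset=5, physical=[A,G,C,F,b,B,D], logical=[B,D,A,G,C,F,b]
After op 10 (rotate(+2)): offset=0, physical=[A,G,C,F,b,B,D], logical=[A,G,C,F,b,B,D]
After op 11 (rotate(+2)): offset=2, physical=[A,G,C,F,b,B,D], logical=[C,F,b,B,D,A,G]
After op 12 (rotate(+3)): offset=5, physical=[A,G,C,F,b,B,D], logical=[B,D,A,G,C,F,b]

Answer: 5 B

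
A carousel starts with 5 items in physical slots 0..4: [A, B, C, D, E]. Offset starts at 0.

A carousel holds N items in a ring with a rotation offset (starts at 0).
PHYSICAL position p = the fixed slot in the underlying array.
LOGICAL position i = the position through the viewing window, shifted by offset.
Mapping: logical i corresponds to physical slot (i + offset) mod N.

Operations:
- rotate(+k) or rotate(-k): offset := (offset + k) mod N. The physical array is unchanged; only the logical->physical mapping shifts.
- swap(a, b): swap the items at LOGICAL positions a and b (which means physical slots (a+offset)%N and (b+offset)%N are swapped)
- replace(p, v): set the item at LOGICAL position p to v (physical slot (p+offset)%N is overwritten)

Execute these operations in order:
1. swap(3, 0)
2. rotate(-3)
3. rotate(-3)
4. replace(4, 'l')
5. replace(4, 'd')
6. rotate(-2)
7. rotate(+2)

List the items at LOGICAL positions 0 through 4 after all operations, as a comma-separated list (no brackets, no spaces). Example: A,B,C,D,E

Answer: E,D,B,C,d

Derivation:
After op 1 (swap(3, 0)): offset=0, physical=[D,B,C,A,E], logical=[D,B,C,A,E]
After op 2 (rotate(-3)): offset=2, physical=[D,B,C,A,E], logical=[C,A,E,D,B]
After op 3 (rotate(-3)): offset=4, physical=[D,B,C,A,E], logical=[E,D,B,C,A]
After op 4 (replace(4, 'l')): offset=4, physical=[D,B,C,l,E], logical=[E,D,B,C,l]
After op 5 (replace(4, 'd')): offset=4, physical=[D,B,C,d,E], logical=[E,D,B,C,d]
After op 6 (rotate(-2)): offset=2, physical=[D,B,C,d,E], logical=[C,d,E,D,B]
After op 7 (rotate(+2)): offset=4, physical=[D,B,C,d,E], logical=[E,D,B,C,d]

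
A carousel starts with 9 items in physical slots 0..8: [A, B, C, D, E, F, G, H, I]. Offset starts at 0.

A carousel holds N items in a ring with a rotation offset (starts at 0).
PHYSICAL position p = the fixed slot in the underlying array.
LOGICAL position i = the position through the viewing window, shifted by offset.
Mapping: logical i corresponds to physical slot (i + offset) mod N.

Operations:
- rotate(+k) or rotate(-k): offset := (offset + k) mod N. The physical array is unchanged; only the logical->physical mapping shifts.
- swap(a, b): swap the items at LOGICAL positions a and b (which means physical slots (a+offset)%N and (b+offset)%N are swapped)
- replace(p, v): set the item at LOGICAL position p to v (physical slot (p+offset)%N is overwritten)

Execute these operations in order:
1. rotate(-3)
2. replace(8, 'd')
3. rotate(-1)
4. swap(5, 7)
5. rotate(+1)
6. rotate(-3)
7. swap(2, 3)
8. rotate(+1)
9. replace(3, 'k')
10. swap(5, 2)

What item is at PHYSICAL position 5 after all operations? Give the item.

After op 1 (rotate(-3)): offset=6, physical=[A,B,C,D,E,F,G,H,I], logical=[G,H,I,A,B,C,D,E,F]
After op 2 (replace(8, 'd')): offset=6, physical=[A,B,C,D,E,d,G,H,I], logical=[G,H,I,A,B,C,D,E,d]
After op 3 (rotate(-1)): offset=5, physical=[A,B,C,D,E,d,G,H,I], logical=[d,G,H,I,A,B,C,D,E]
After op 4 (swap(5, 7)): offset=5, physical=[A,D,C,B,E,d,G,H,I], logical=[d,G,H,I,A,D,C,B,E]
After op 5 (rotate(+1)): offset=6, physical=[A,D,C,B,E,d,G,H,I], logical=[G,H,I,A,D,C,B,E,d]
After op 6 (rotate(-3)): offset=3, physical=[A,D,C,B,E,d,G,H,I], logical=[B,E,d,G,H,I,A,D,C]
After op 7 (swap(2, 3)): offset=3, physical=[A,D,C,B,E,G,d,H,I], logical=[B,E,G,d,H,I,A,D,C]
After op 8 (rotate(+1)): offset=4, physical=[A,D,C,B,E,G,d,H,I], logical=[E,G,d,H,I,A,D,C,B]
After op 9 (replace(3, 'k')): offset=4, physical=[A,D,C,B,E,G,d,k,I], logical=[E,G,d,k,I,A,D,C,B]
After op 10 (swap(5, 2)): offset=4, physical=[d,D,C,B,E,G,A,k,I], logical=[E,G,A,k,I,d,D,C,B]

Answer: G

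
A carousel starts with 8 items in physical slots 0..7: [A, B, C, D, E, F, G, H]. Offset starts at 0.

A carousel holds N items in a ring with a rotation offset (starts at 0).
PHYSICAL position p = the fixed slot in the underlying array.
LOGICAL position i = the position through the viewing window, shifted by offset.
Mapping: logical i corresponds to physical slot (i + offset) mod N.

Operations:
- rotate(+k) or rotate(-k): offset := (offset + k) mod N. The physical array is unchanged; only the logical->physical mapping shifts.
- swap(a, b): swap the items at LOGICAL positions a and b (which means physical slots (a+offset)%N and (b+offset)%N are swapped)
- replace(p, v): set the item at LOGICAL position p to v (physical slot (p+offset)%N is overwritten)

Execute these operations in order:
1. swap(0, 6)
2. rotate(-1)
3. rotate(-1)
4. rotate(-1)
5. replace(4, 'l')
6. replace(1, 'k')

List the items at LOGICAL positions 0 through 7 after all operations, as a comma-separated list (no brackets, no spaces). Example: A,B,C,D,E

After op 1 (swap(0, 6)): offset=0, physical=[G,B,C,D,E,F,A,H], logical=[G,B,C,D,E,F,A,H]
After op 2 (rotate(-1)): offset=7, physical=[G,B,C,D,E,F,A,H], logical=[H,G,B,C,D,E,F,A]
After op 3 (rotate(-1)): offset=6, physical=[G,B,C,D,E,F,A,H], logical=[A,H,G,B,C,D,E,F]
After op 4 (rotate(-1)): offset=5, physical=[G,B,C,D,E,F,A,H], logical=[F,A,H,G,B,C,D,E]
After op 5 (replace(4, 'l')): offset=5, physical=[G,l,C,D,E,F,A,H], logical=[F,A,H,G,l,C,D,E]
After op 6 (replace(1, 'k')): offset=5, physical=[G,l,C,D,E,F,k,H], logical=[F,k,H,G,l,C,D,E]

Answer: F,k,H,G,l,C,D,E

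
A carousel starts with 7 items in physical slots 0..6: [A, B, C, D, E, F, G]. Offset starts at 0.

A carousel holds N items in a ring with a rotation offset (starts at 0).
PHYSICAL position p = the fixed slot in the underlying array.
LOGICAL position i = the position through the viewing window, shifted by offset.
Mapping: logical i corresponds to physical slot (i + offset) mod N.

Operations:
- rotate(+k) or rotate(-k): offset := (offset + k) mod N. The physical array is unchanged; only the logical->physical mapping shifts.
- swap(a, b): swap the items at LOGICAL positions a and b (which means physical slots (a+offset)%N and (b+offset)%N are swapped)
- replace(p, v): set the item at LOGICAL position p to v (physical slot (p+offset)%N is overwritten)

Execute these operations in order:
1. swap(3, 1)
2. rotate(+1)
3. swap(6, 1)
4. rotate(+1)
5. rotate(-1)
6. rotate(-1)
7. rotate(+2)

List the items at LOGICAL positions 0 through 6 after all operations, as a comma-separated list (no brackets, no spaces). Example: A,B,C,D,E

Answer: A,B,E,F,G,C,D

Derivation:
After op 1 (swap(3, 1)): offset=0, physical=[A,D,C,B,E,F,G], logical=[A,D,C,B,E,F,G]
After op 2 (rotate(+1)): offset=1, physical=[A,D,C,B,E,F,G], logical=[D,C,B,E,F,G,A]
After op 3 (swap(6, 1)): offset=1, physical=[C,D,A,B,E,F,G], logical=[D,A,B,E,F,G,C]
After op 4 (rotate(+1)): offset=2, physical=[C,D,A,B,E,F,G], logical=[A,B,E,F,G,C,D]
After op 5 (rotate(-1)): offset=1, physical=[C,D,A,B,E,F,G], logical=[D,A,B,E,F,G,C]
After op 6 (rotate(-1)): offset=0, physical=[C,D,A,B,E,F,G], logical=[C,D,A,B,E,F,G]
After op 7 (rotate(+2)): offset=2, physical=[C,D,A,B,E,F,G], logical=[A,B,E,F,G,C,D]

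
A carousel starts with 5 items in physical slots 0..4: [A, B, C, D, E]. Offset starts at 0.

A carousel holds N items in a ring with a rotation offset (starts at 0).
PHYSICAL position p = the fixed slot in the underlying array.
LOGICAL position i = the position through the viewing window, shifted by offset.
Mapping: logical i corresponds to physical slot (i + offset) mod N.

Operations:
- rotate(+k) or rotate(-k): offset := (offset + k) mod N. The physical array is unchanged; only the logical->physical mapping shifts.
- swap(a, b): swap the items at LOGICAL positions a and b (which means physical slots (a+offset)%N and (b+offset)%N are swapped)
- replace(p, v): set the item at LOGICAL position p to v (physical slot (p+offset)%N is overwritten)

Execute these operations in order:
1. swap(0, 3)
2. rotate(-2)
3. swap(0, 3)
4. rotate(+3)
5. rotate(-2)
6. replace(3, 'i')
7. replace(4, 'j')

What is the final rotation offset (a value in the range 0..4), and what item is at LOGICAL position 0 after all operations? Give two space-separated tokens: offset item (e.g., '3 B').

After op 1 (swap(0, 3)): offset=0, physical=[D,B,C,A,E], logical=[D,B,C,A,E]
After op 2 (rotate(-2)): offset=3, physical=[D,B,C,A,E], logical=[A,E,D,B,C]
After op 3 (swap(0, 3)): offset=3, physical=[D,A,C,B,E], logical=[B,E,D,A,C]
After op 4 (rotate(+3)): offset=1, physical=[D,A,C,B,E], logical=[A,C,B,E,D]
After op 5 (rotate(-2)): offset=4, physical=[D,A,C,B,E], logical=[E,D,A,C,B]
After op 6 (replace(3, 'i')): offset=4, physical=[D,A,i,B,E], logical=[E,D,A,i,B]
After op 7 (replace(4, 'j')): offset=4, physical=[D,A,i,j,E], logical=[E,D,A,i,j]

Answer: 4 E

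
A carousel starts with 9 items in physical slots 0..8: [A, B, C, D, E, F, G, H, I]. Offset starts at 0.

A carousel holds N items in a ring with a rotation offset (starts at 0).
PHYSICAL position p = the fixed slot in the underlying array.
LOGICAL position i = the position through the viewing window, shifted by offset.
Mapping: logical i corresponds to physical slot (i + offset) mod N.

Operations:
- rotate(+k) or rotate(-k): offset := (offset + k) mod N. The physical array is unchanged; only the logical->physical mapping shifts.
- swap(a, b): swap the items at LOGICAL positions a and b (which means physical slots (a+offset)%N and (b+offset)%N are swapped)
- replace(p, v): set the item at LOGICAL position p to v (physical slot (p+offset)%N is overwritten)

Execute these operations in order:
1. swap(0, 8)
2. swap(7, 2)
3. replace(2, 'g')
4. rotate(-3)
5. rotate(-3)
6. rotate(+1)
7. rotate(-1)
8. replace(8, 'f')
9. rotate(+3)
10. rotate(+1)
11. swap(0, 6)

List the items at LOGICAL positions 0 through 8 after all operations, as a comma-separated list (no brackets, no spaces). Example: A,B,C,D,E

After op 1 (swap(0, 8)): offset=0, physical=[I,B,C,D,E,F,G,H,A], logical=[I,B,C,D,E,F,G,H,A]
After op 2 (swap(7, 2)): offset=0, physical=[I,B,H,D,E,F,G,C,A], logical=[I,B,H,D,E,F,G,C,A]
After op 3 (replace(2, 'g')): offset=0, physical=[I,B,g,D,E,F,G,C,A], logical=[I,B,g,D,E,F,G,C,A]
After op 4 (rotate(-3)): offset=6, physical=[I,B,g,D,E,F,G,C,A], logical=[G,C,A,I,B,g,D,E,F]
After op 5 (rotate(-3)): offset=3, physical=[I,B,g,D,E,F,G,C,A], logical=[D,E,F,G,C,A,I,B,g]
After op 6 (rotate(+1)): offset=4, physical=[I,B,g,D,E,F,G,C,A], logical=[E,F,G,C,A,I,B,g,D]
After op 7 (rotate(-1)): offset=3, physical=[I,B,g,D,E,F,G,C,A], logical=[D,E,F,G,C,A,I,B,g]
After op 8 (replace(8, 'f')): offset=3, physical=[I,B,f,D,E,F,G,C,A], logical=[D,E,F,G,C,A,I,B,f]
After op 9 (rotate(+3)): offset=6, physical=[I,B,f,D,E,F,G,C,A], logical=[G,C,A,I,B,f,D,E,F]
After op 10 (rotate(+1)): offset=7, physical=[I,B,f,D,E,F,G,C,A], logical=[C,A,I,B,f,D,E,F,G]
After op 11 (swap(0, 6)): offset=7, physical=[I,B,f,D,C,F,G,E,A], logical=[E,A,I,B,f,D,C,F,G]

Answer: E,A,I,B,f,D,C,F,G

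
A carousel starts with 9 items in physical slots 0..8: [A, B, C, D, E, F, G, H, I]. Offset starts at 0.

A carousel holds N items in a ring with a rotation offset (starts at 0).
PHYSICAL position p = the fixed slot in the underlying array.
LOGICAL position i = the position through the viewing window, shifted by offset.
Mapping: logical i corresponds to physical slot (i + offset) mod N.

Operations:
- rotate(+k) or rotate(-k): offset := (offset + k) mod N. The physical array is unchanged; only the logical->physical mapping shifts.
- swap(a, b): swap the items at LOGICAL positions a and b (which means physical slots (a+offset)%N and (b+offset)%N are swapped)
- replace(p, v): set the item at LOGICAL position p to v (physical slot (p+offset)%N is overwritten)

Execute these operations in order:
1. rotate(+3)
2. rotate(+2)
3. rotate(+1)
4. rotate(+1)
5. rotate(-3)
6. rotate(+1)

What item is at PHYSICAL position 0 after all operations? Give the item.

Answer: A

Derivation:
After op 1 (rotate(+3)): offset=3, physical=[A,B,C,D,E,F,G,H,I], logical=[D,E,F,G,H,I,A,B,C]
After op 2 (rotate(+2)): offset=5, physical=[A,B,C,D,E,F,G,H,I], logical=[F,G,H,I,A,B,C,D,E]
After op 3 (rotate(+1)): offset=6, physical=[A,B,C,D,E,F,G,H,I], logical=[G,H,I,A,B,C,D,E,F]
After op 4 (rotate(+1)): offset=7, physical=[A,B,C,D,E,F,G,H,I], logical=[H,I,A,B,C,D,E,F,G]
After op 5 (rotate(-3)): offset=4, physical=[A,B,C,D,E,F,G,H,I], logical=[E,F,G,H,I,A,B,C,D]
After op 6 (rotate(+1)): offset=5, physical=[A,B,C,D,E,F,G,H,I], logical=[F,G,H,I,A,B,C,D,E]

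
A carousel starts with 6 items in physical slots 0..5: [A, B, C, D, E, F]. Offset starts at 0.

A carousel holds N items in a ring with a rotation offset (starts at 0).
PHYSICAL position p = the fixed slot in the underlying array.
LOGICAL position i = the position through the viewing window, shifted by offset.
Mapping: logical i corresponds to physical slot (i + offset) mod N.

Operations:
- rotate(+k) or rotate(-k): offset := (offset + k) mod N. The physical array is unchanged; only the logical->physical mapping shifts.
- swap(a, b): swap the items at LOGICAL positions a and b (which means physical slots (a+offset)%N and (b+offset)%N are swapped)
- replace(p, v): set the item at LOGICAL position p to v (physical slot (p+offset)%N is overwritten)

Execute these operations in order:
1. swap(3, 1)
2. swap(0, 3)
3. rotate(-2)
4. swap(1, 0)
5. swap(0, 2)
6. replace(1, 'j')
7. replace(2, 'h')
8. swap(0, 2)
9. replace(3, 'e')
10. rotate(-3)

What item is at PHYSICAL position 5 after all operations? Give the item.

After op 1 (swap(3, 1)): offset=0, physical=[A,D,C,B,E,F], logical=[A,D,C,B,E,F]
After op 2 (swap(0, 3)): offset=0, physical=[B,D,C,A,E,F], logical=[B,D,C,A,E,F]
After op 3 (rotate(-2)): offset=4, physical=[B,D,C,A,E,F], logical=[E,F,B,D,C,A]
After op 4 (swap(1, 0)): offset=4, physical=[B,D,C,A,F,E], logical=[F,E,B,D,C,A]
After op 5 (swap(0, 2)): offset=4, physical=[F,D,C,A,B,E], logical=[B,E,F,D,C,A]
After op 6 (replace(1, 'j')): offset=4, physical=[F,D,C,A,B,j], logical=[B,j,F,D,C,A]
After op 7 (replace(2, 'h')): offset=4, physical=[h,D,C,A,B,j], logical=[B,j,h,D,C,A]
After op 8 (swap(0, 2)): offset=4, physical=[B,D,C,A,h,j], logical=[h,j,B,D,C,A]
After op 9 (replace(3, 'e')): offset=4, physical=[B,e,C,A,h,j], logical=[h,j,B,e,C,A]
After op 10 (rotate(-3)): offset=1, physical=[B,e,C,A,h,j], logical=[e,C,A,h,j,B]

Answer: j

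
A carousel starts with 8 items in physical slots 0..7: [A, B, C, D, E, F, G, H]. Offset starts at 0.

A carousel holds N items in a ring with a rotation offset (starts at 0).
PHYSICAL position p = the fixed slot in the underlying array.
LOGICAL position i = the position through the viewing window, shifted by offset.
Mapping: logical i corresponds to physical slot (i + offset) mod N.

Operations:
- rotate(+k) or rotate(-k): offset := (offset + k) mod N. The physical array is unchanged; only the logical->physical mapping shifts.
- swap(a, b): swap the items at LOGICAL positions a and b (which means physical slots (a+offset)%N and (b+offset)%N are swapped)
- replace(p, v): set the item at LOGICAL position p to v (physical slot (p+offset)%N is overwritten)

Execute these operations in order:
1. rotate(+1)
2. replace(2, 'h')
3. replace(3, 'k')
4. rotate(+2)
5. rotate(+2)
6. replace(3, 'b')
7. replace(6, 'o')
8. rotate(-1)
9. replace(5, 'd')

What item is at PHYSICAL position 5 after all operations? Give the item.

After op 1 (rotate(+1)): offset=1, physical=[A,B,C,D,E,F,G,H], logical=[B,C,D,E,F,G,H,A]
After op 2 (replace(2, 'h')): offset=1, physical=[A,B,C,h,E,F,G,H], logical=[B,C,h,E,F,G,H,A]
After op 3 (replace(3, 'k')): offset=1, physical=[A,B,C,h,k,F,G,H], logical=[B,C,h,k,F,G,H,A]
After op 4 (rotate(+2)): offset=3, physical=[A,B,C,h,k,F,G,H], logical=[h,k,F,G,H,A,B,C]
After op 5 (rotate(+2)): offset=5, physical=[A,B,C,h,k,F,G,H], logical=[F,G,H,A,B,C,h,k]
After op 6 (replace(3, 'b')): offset=5, physical=[b,B,C,h,k,F,G,H], logical=[F,G,H,b,B,C,h,k]
After op 7 (replace(6, 'o')): offset=5, physical=[b,B,C,o,k,F,G,H], logical=[F,G,H,b,B,C,o,k]
After op 8 (rotate(-1)): offset=4, physical=[b,B,C,o,k,F,G,H], logical=[k,F,G,H,b,B,C,o]
After op 9 (replace(5, 'd')): offset=4, physical=[b,d,C,o,k,F,G,H], logical=[k,F,G,H,b,d,C,o]

Answer: F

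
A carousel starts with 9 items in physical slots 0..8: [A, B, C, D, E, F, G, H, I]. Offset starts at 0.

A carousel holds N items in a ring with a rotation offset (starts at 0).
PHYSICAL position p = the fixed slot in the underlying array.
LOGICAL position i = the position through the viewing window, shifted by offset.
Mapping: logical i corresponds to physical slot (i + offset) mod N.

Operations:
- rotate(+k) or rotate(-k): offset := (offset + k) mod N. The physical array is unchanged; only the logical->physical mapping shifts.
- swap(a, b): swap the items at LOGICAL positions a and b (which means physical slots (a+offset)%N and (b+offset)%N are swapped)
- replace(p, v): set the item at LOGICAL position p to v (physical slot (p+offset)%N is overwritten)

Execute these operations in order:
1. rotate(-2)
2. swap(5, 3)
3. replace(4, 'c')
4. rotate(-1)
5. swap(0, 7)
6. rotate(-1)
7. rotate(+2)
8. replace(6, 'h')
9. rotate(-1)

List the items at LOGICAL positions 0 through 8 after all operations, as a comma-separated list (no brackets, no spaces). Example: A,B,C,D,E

Answer: E,H,I,A,D,c,B,h,F

Derivation:
After op 1 (rotate(-2)): offset=7, physical=[A,B,C,D,E,F,G,H,I], logical=[H,I,A,B,C,D,E,F,G]
After op 2 (swap(5, 3)): offset=7, physical=[A,D,C,B,E,F,G,H,I], logical=[H,I,A,D,C,B,E,F,G]
After op 3 (replace(4, 'c')): offset=7, physical=[A,D,c,B,E,F,G,H,I], logical=[H,I,A,D,c,B,E,F,G]
After op 4 (rotate(-1)): offset=6, physical=[A,D,c,B,E,F,G,H,I], logical=[G,H,I,A,D,c,B,E,F]
After op 5 (swap(0, 7)): offset=6, physical=[A,D,c,B,G,F,E,H,I], logical=[E,H,I,A,D,c,B,G,F]
After op 6 (rotate(-1)): offset=5, physical=[A,D,c,B,G,F,E,H,I], logical=[F,E,H,I,A,D,c,B,G]
After op 7 (rotate(+2)): offset=7, physical=[A,D,c,B,G,F,E,H,I], logical=[H,I,A,D,c,B,G,F,E]
After op 8 (replace(6, 'h')): offset=7, physical=[A,D,c,B,h,F,E,H,I], logical=[H,I,A,D,c,B,h,F,E]
After op 9 (rotate(-1)): offset=6, physical=[A,D,c,B,h,F,E,H,I], logical=[E,H,I,A,D,c,B,h,F]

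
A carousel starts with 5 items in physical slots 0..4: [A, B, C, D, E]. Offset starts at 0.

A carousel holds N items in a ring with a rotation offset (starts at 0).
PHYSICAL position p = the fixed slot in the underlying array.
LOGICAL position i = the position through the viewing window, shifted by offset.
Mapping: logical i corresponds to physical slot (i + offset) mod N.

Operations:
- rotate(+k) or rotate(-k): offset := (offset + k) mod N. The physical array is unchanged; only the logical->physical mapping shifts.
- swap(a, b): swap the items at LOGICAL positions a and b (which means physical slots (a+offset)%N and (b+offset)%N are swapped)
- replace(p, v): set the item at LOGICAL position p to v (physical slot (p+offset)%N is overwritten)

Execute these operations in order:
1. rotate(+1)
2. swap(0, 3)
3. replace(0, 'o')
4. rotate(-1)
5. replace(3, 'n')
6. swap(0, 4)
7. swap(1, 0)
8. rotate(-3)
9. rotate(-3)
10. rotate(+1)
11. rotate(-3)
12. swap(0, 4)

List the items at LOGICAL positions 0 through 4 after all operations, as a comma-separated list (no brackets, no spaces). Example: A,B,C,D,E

Answer: B,n,A,o,C

Derivation:
After op 1 (rotate(+1)): offset=1, physical=[A,B,C,D,E], logical=[B,C,D,E,A]
After op 2 (swap(0, 3)): offset=1, physical=[A,E,C,D,B], logical=[E,C,D,B,A]
After op 3 (replace(0, 'o')): offset=1, physical=[A,o,C,D,B], logical=[o,C,D,B,A]
After op 4 (rotate(-1)): offset=0, physical=[A,o,C,D,B], logical=[A,o,C,D,B]
After op 5 (replace(3, 'n')): offset=0, physical=[A,o,C,n,B], logical=[A,o,C,n,B]
After op 6 (swap(0, 4)): offset=0, physical=[B,o,C,n,A], logical=[B,o,C,n,A]
After op 7 (swap(1, 0)): offset=0, physical=[o,B,C,n,A], logical=[o,B,C,n,A]
After op 8 (rotate(-3)): offset=2, physical=[o,B,C,n,A], logical=[C,n,A,o,B]
After op 9 (rotate(-3)): offset=4, physical=[o,B,C,n,A], logical=[A,o,B,C,n]
After op 10 (rotate(+1)): offset=0, physical=[o,B,C,n,A], logical=[o,B,C,n,A]
After op 11 (rotate(-3)): offset=2, physical=[o,B,C,n,A], logical=[C,n,A,o,B]
After op 12 (swap(0, 4)): offset=2, physical=[o,C,B,n,A], logical=[B,n,A,o,C]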